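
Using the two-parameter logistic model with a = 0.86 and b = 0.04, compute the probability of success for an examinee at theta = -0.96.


a*(theta - b) = 0.86 * (-0.96 - 0.04) = -0.86
exp(--0.86) = 2.3632
P = 1 / (1 + 2.3632)
P = 0.2973

0.2973


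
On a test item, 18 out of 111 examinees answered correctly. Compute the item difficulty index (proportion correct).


Item difficulty p = number correct / total examinees
p = 18 / 111
p = 0.1622

0.1622


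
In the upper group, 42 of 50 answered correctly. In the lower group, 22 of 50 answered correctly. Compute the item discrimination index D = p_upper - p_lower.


p_upper = 42/50 = 0.84
p_lower = 22/50 = 0.44
D = 0.84 - 0.44 = 0.4

0.4


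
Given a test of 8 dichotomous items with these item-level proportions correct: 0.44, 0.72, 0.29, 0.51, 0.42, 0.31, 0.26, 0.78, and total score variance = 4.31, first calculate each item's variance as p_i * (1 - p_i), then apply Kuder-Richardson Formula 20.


For each item, compute p_i * q_i:
  Item 1: 0.44 * 0.56 = 0.2464
  Item 2: 0.72 * 0.28 = 0.2016
  Item 3: 0.29 * 0.71 = 0.2059
  Item 4: 0.51 * 0.49 = 0.2499
  Item 5: 0.42 * 0.58 = 0.2436
  Item 6: 0.31 * 0.69 = 0.2139
  Item 7: 0.26 * 0.74 = 0.1924
  Item 8: 0.78 * 0.22 = 0.1716
Sum(p_i * q_i) = 0.2464 + 0.2016 + 0.2059 + 0.2499 + 0.2436 + 0.2139 + 0.1924 + 0.1716 = 1.7253
KR-20 = (k/(k-1)) * (1 - Sum(p_i*q_i) / Var_total)
= (8/7) * (1 - 1.7253/4.31)
= 1.1429 * 0.5997
KR-20 = 0.6854

0.6854


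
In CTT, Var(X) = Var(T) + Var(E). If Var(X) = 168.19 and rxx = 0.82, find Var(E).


var_true = rxx * var_obs = 0.82 * 168.19 = 137.9158
var_error = var_obs - var_true
var_error = 168.19 - 137.9158
var_error = 30.2742

30.2742


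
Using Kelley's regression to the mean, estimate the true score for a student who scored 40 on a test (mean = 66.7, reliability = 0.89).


T_est = rxx * X + (1 - rxx) * mean
T_est = 0.89 * 40 + 0.11 * 66.7
T_est = 35.6 + 7.337
T_est = 42.937

42.937


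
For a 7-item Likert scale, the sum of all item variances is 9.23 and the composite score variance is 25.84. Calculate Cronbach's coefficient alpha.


alpha = (k/(k-1)) * (1 - sum(si^2)/s_total^2)
= (7/6) * (1 - 9.23/25.84)
alpha = 0.7499

0.7499


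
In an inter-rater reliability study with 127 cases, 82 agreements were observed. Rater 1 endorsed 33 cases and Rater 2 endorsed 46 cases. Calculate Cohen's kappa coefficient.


P_o = 82/127 = 0.645669
P_e = (33*46 + 94*81) / 16129 = 0.566185
kappa = (P_o - P_e) / (1 - P_e)
kappa = (0.645669 - 0.566185) / (1 - 0.566185)
kappa = 0.1832

0.1832


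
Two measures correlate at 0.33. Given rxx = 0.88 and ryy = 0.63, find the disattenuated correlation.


r_corrected = rxy / sqrt(rxx * ryy)
= 0.33 / sqrt(0.88 * 0.63)
= 0.33 / sqrt(0.5544)
= 0.33 / 0.74458
r_corrected = 0.4432

0.4432


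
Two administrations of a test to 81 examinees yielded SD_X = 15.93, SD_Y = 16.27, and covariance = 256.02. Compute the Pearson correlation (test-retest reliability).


r = cov(X,Y) / (SD_X * SD_Y)
r = 256.02 / (15.93 * 16.27)
r = 256.02 / 259.1811
r = 0.9878

0.9878


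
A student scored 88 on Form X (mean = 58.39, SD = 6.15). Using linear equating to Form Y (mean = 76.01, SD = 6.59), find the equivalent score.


slope = SD_Y / SD_X = 6.59 / 6.15 ~ 1.0715
intercept = mean_Y - slope * mean_X = 76.01 - (6.59 / 6.15) * 58.39 ~ 13.4425
Y = slope * X + intercept. To avoid rounding drift from the rounded slope/intercept, evaluate the equivalent form Y = mean_Y + SD_Y * (X - mean_X) / SD_X at full precision:
Y = 76.01 + 6.59 * (88 - 58.39) / 6.15
Y = 76.01 + 6.59 * 29.61 / 6.15
Y = 76.01 + 195.1299 / 6.15
Y = 76.01 + 31.7284
Y = 107.7384

107.7384


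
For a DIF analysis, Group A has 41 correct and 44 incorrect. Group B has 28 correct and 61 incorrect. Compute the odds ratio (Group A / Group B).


Odds_A = 41/44 = 0.9318
Odds_B = 28/61 = 0.459
OR = Odds_A / Odds_B = 0.9318 / 0.459
Exactly, OR = (41 * 61) / (44 * 28) = 2501 / 1232
OR = 2.03

2.03


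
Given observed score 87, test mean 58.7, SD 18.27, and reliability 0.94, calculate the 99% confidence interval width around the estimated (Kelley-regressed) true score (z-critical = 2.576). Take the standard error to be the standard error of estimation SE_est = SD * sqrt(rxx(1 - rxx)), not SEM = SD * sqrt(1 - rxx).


True score estimate = 0.94*87 + 0.06*58.7 = 85.302
SE_est = SD * sqrt(rxx * (1 - rxx)) = 18.27 * sqrt(0.94 * 0.06) = 18.27 * sqrt(0.0564) = 4.338885
CI = T_est +/- z * SE_est, so width = 2 * z * SE_est = 2 * 2.576 * 4.338885
Width = 22.3539

22.3539


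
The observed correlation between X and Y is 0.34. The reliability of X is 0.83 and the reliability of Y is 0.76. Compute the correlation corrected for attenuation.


r_corrected = rxy / sqrt(rxx * ryy)
= 0.34 / sqrt(0.83 * 0.76)
= 0.34 / sqrt(0.6308)
= 0.34 / 0.794229
r_corrected = 0.4281

0.4281


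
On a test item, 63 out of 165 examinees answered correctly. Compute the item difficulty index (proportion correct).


Item difficulty p = number correct / total examinees
p = 63 / 165
p = 0.3818

0.3818


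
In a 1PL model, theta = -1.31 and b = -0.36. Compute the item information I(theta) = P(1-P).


P = 1/(1+exp(-(-1.31--0.36))) = 0.2789
I = P*(1-P) = 0.2789 * 0.7211
I = 0.2011

0.2011


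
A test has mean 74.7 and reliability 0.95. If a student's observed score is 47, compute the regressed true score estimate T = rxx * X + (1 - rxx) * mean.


T_est = rxx * X + (1 - rxx) * mean
T_est = 0.95 * 47 + 0.05 * 74.7
T_est = 44.65 + 3.735
T_est = 48.385

48.385


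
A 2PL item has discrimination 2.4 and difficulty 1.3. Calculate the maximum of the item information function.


For 2PL, max info at theta = b = 1.3
I_max = a^2 / 4 = 2.4^2 / 4
= 5.76 / 4
I_max = 1.44

1.44


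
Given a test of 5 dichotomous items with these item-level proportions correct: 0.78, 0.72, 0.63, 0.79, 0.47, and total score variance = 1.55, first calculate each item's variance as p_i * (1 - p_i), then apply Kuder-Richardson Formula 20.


For each item, compute p_i * q_i:
  Item 1: 0.78 * 0.22 = 0.1716
  Item 2: 0.72 * 0.28 = 0.2016
  Item 3: 0.63 * 0.37 = 0.2331
  Item 4: 0.79 * 0.21 = 0.1659
  Item 5: 0.47 * 0.53 = 0.2491
Sum(p_i * q_i) = 0.1716 + 0.2016 + 0.2331 + 0.1659 + 0.2491 = 1.0213
KR-20 = (k/(k-1)) * (1 - Sum(p_i*q_i) / Var_total)
= (5/4) * (1 - 1.0213/1.55)
= 1.25 * 0.3411
KR-20 = 0.4264

0.4264


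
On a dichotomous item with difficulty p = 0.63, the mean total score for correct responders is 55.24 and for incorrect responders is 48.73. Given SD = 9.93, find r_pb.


q = 1 - p = 0.37
rpb = ((M1 - M0) / SD) * sqrt(p * q)
rpb = ((55.24 - 48.73) / 9.93) * sqrt(0.63 * 0.37)
rpb = 0.3165

0.3165


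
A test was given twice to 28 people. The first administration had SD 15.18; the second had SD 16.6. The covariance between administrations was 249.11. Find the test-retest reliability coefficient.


r = cov(X,Y) / (SD_X * SD_Y)
r = 249.11 / (15.18 * 16.6)
r = 249.11 / 251.988
r = 0.9886

0.9886


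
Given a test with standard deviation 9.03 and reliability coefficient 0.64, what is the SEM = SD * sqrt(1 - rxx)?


SEM = SD * sqrt(1 - rxx)
SEM = 9.03 * sqrt(1 - 0.64)
SEM = 9.03 * sqrt(0.36) = 9.03 * 0.6
SEM = 5.418

5.418


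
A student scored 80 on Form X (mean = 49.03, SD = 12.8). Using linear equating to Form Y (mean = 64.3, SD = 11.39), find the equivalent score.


slope = SD_Y / SD_X = 11.39 / 12.8 ~ 0.8898
intercept = mean_Y - slope * mean_X = 64.3 - (11.39 / 12.8) * 49.03 ~ 20.671
Y = slope * X + intercept. To avoid rounding drift from the rounded slope/intercept, evaluate the equivalent form Y = mean_Y + SD_Y * (X - mean_X) / SD_X at full precision:
Y = 64.3 + 11.39 * (80 - 49.03) / 12.8
Y = 64.3 + 11.39 * 30.97 / 12.8
Y = 64.3 + 352.7483 / 12.8
Y = 64.3 + 27.5585
Y = 91.8585

91.8585


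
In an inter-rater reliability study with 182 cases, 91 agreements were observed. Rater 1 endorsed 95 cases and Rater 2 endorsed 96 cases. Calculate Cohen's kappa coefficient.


P_o = 91/182 = 0.5
P_e = (95*96 + 87*86) / 33124 = 0.501208
kappa = (P_o - P_e) / (1 - P_e)
kappa = (0.5 - 0.501208) / (1 - 0.501208)
kappa = -0.0024

-0.0024


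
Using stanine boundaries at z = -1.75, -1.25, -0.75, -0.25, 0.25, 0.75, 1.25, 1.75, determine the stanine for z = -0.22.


Stanine boundaries: [-1.75, -1.25, -0.75, -0.25, 0.25, 0.75, 1.25, 1.75]
z = -0.22
Check each boundary:
  z >= -1.75 -> could be stanine 2
  z >= -1.25 -> could be stanine 3
  z >= -0.75 -> could be stanine 4
  z >= -0.25 -> could be stanine 5
  z < 0.25
  z < 0.75
  z < 1.25
  z < 1.75
Highest qualifying boundary gives stanine = 5

5


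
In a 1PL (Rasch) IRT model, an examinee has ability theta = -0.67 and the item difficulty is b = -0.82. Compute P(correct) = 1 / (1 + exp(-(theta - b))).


theta - b = -0.67 - -0.82 = 0.15
exp(-(theta - b)) = exp(-0.15) = 0.8607
P = 1 / (1 + 0.8607)
P = 0.5374

0.5374


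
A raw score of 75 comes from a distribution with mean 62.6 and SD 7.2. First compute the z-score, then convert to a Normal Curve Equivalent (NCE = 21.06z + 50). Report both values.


z = (X - mean) / SD = (75 - 62.6) / 7.2
z = 12.4 / 7.2
z = 1.7222
NCE = NCE = 21.06z + 50
Carry z at full precision (z = 12.4 / 7.2) into the conversion:
NCE = 21.06 * (12.4 / 7.2) + 50 = 261.144 / 7.2 + 50
NCE = 36.27 + 50
NCE = 86.27

86.27


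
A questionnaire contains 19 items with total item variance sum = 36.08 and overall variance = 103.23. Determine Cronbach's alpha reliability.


alpha = (k/(k-1)) * (1 - sum(si^2)/s_total^2)
= (19/18) * (1 - 36.08/103.23)
alpha = 0.6866

0.6866


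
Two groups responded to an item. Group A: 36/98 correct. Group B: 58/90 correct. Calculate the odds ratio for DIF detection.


Odds_A = 36/62 = 0.5806
Odds_B = 58/32 = 1.8125
OR = Odds_A / Odds_B = 0.5806 / 1.8125
Exactly, OR = (36 * 32) / (62 * 58) = 1152 / 3596
OR = 0.3204

0.3204


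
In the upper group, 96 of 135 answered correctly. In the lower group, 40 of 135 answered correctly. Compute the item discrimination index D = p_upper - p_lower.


p_upper = 96/135 = 0.7111
p_lower = 40/135 = 0.2963
D = 0.7111 - 0.2963 = 0.4148

0.4148


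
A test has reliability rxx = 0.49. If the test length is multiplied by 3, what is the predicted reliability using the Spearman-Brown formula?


r_new = (n * rxx) / (1 + (n-1) * rxx)
r_new = (3 * 0.49) / (1 + 2 * 0.49)
r_new = 1.47 / 1.98
r_new = 0.7424

0.7424


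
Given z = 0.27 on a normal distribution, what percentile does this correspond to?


CDF(z) = 0.5 * (1 + erf(z/sqrt(2)))
erf(0.1909) = 0.2128
CDF = 0.6064
Percentile rank = 0.6064 * 100 = 60.64

60.64


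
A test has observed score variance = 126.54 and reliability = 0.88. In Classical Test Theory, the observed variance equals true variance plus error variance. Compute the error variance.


var_true = rxx * var_obs = 0.88 * 126.54 = 111.3552
var_error = var_obs - var_true
var_error = 126.54 - 111.3552
var_error = 15.1848

15.1848


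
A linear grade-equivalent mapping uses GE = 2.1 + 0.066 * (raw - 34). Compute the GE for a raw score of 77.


raw - median = 77 - 34 = 43
slope * diff = 0.066 * 43 = 2.838
GE = 2.1 + 2.838
GE = 4.938

4.938


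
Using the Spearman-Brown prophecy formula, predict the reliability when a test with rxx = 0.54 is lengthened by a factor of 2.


r_new = (n * rxx) / (1 + (n-1) * rxx)
r_new = (2 * 0.54) / (1 + 1 * 0.54)
r_new = 1.08 / 1.54
r_new = 0.7013

0.7013


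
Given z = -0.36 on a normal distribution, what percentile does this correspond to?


CDF(z) = 0.5 * (1 + erf(z/sqrt(2)))
erf(-0.2546) = -0.2812
CDF = 0.3594
Percentile rank = 0.3594 * 100 = 35.94

35.94


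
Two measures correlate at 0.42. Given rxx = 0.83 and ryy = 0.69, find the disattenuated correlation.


r_corrected = rxy / sqrt(rxx * ryy)
= 0.42 / sqrt(0.83 * 0.69)
= 0.42 / sqrt(0.5727)
= 0.42 / 0.756769
r_corrected = 0.555

0.555


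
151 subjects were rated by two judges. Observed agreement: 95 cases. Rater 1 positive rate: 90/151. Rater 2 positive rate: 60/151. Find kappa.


P_o = 95/151 = 0.629139
P_e = (90*60 + 61*91) / 22801 = 0.480286
kappa = (P_o - P_e) / (1 - P_e)
kappa = (0.629139 - 0.480286) / (1 - 0.480286)
kappa = 0.2864

0.2864


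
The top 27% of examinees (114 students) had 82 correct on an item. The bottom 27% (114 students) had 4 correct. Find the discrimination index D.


p_upper = 82/114 = 0.7193
p_lower = 4/114 = 0.0351
D = 0.7193 - 0.0351 = 0.6842

0.6842


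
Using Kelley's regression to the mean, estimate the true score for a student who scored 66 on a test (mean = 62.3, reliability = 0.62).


T_est = rxx * X + (1 - rxx) * mean
T_est = 0.62 * 66 + 0.38 * 62.3
T_est = 40.92 + 23.674
T_est = 64.594

64.594


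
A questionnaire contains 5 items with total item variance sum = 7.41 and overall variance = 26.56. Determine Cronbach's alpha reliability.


alpha = (k/(k-1)) * (1 - sum(si^2)/s_total^2)
= (5/4) * (1 - 7.41/26.56)
alpha = 0.9013

0.9013


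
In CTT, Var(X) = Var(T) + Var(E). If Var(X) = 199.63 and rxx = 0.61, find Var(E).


var_true = rxx * var_obs = 0.61 * 199.63 = 121.7743
var_error = var_obs - var_true
var_error = 199.63 - 121.7743
var_error = 77.8557

77.8557


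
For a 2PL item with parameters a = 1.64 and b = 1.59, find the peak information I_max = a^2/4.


For 2PL, max info at theta = b = 1.59
I_max = a^2 / 4 = 1.64^2 / 4
= 2.6896 / 4
I_max = 0.6724

0.6724


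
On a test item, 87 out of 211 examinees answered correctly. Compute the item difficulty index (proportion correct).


Item difficulty p = number correct / total examinees
p = 87 / 211
p = 0.4123

0.4123


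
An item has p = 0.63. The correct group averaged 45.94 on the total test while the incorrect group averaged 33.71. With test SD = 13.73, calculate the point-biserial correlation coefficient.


q = 1 - p = 0.37
rpb = ((M1 - M0) / SD) * sqrt(p * q)
rpb = ((45.94 - 33.71) / 13.73) * sqrt(0.63 * 0.37)
rpb = 0.4301

0.4301


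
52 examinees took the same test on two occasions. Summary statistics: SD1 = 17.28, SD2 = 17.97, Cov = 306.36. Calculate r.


r = cov(X,Y) / (SD_X * SD_Y)
r = 306.36 / (17.28 * 17.97)
r = 306.36 / 310.5216
r = 0.9866

0.9866


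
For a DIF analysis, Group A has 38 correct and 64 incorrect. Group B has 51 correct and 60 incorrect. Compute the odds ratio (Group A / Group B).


Odds_A = 38/64 = 0.5938
Odds_B = 51/60 = 0.85
OR = Odds_A / Odds_B = 0.5938 / 0.85
Exactly, OR = (38 * 60) / (64 * 51) = 2280 / 3264
OR = 0.6985

0.6985


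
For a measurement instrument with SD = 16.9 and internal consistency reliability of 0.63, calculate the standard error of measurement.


SEM = SD * sqrt(1 - rxx)
SEM = 16.9 * sqrt(1 - 0.63)
SEM = 16.9 * sqrt(0.37) = 16.9 * 0.608276
SEM = 10.2799

10.2799


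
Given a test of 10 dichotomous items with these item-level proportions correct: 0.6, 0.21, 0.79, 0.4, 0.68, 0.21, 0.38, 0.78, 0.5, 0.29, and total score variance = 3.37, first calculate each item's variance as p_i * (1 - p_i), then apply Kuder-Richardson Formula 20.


For each item, compute p_i * q_i:
  Item 1: 0.6 * 0.4 = 0.24
  Item 2: 0.21 * 0.79 = 0.1659
  Item 3: 0.79 * 0.21 = 0.1659
  Item 4: 0.4 * 0.6 = 0.24
  Item 5: 0.68 * 0.32 = 0.2176
  Item 6: 0.21 * 0.79 = 0.1659
  Item 7: 0.38 * 0.62 = 0.2356
  Item 8: 0.78 * 0.22 = 0.1716
  Item 9: 0.5 * 0.5 = 0.25
  Item 10: 0.29 * 0.71 = 0.2059
Sum(p_i * q_i) = 0.24 + 0.1659 + 0.1659 + 0.24 + 0.2176 + 0.1659 + 0.2356 + 0.1716 + 0.25 + 0.2059 = 2.0584
KR-20 = (k/(k-1)) * (1 - Sum(p_i*q_i) / Var_total)
= (10/9) * (1 - 2.0584/3.37)
= 1.1111 * 0.3892
KR-20 = 0.4324

0.4324


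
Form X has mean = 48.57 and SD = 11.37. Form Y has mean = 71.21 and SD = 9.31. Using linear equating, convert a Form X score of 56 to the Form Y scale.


slope = SD_Y / SD_X = 9.31 / 11.37 ~ 0.8188
intercept = mean_Y - slope * mean_X = 71.21 - (9.31 / 11.37) * 48.57 ~ 31.4398
Y = slope * X + intercept. To avoid rounding drift from the rounded slope/intercept, evaluate the equivalent form Y = mean_Y + SD_Y * (X - mean_X) / SD_X at full precision:
Y = 71.21 + 9.31 * (56 - 48.57) / 11.37
Y = 71.21 + 9.31 * 7.43 / 11.37
Y = 71.21 + 69.1733 / 11.37
Y = 71.21 + 6.0838
Y = 77.2938

77.2938


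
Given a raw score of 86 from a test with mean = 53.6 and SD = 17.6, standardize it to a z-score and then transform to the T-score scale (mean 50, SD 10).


z = (X - mean) / SD = (86 - 53.6) / 17.6
z = 32.4 / 17.6
z = 1.8409
T-score = T = 50 + 10z
Carry z at full precision (z = 32.4 / 17.6) into the conversion:
T-score = 50 + 10 * (32.4 / 17.6) = 50 + 324 / 17.6
T-score = 50 + 18.4091
T-score = 68.4091

68.4091


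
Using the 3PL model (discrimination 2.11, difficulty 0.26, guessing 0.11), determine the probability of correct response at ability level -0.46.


logit = 2.11*(-0.46 - 0.26) = -1.5192
P* = 1/(1 + exp(--1.5192)) = 0.1796
P = 0.11 + (1 - 0.11) * 0.1796
P = 0.2698

0.2698


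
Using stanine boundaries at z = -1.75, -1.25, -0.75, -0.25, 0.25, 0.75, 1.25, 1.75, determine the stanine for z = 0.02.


Stanine boundaries: [-1.75, -1.25, -0.75, -0.25, 0.25, 0.75, 1.25, 1.75]
z = 0.02
Check each boundary:
  z >= -1.75 -> could be stanine 2
  z >= -1.25 -> could be stanine 3
  z >= -0.75 -> could be stanine 4
  z >= -0.25 -> could be stanine 5
  z < 0.25
  z < 0.75
  z < 1.25
  z < 1.75
Highest qualifying boundary gives stanine = 5

5


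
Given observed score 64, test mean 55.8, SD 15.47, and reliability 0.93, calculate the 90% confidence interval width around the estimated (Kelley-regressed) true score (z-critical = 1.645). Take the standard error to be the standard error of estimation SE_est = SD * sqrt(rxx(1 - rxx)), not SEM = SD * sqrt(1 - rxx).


True score estimate = 0.93*64 + 0.07*55.8 = 63.426
SE_est = SD * sqrt(rxx * (1 - rxx)) = 15.47 * sqrt(0.93 * 0.07) = 15.47 * sqrt(0.0651) = 3.947124
CI = T_est +/- z * SE_est, so width = 2 * z * SE_est = 2 * 1.645 * 3.947124
Width = 12.986

12.986


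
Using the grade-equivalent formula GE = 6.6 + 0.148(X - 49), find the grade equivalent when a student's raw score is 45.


raw - median = 45 - 49 = -4
slope * diff = 0.148 * -4 = -0.592
GE = 6.6 + -0.592
GE = 6.008

6.008


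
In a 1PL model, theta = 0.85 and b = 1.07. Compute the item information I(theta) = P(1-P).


P = 1/(1+exp(-(0.85-1.07))) = 0.4452
I = P*(1-P) = 0.4452 * 0.5548
I = 0.247

0.247


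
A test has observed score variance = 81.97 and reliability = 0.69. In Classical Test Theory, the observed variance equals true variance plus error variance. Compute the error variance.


var_true = rxx * var_obs = 0.69 * 81.97 = 56.5593
var_error = var_obs - var_true
var_error = 81.97 - 56.5593
var_error = 25.4107

25.4107


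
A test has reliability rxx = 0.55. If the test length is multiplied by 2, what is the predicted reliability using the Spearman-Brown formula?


r_new = (n * rxx) / (1 + (n-1) * rxx)
r_new = (2 * 0.55) / (1 + 1 * 0.55)
r_new = 1.1 / 1.55
r_new = 0.7097

0.7097


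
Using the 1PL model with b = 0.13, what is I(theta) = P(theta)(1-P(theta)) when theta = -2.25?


P = 1/(1+exp(-(-2.25-0.13))) = 0.0847
I = P*(1-P) = 0.0847 * 0.9153
I = 0.0775

0.0775


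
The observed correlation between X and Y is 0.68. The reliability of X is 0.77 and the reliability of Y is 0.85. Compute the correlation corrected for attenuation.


r_corrected = rxy / sqrt(rxx * ryy)
= 0.68 / sqrt(0.77 * 0.85)
= 0.68 / sqrt(0.6545)
= 0.68 / 0.809012
r_corrected = 0.8405

0.8405


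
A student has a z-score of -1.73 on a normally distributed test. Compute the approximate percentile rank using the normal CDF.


CDF(z) = 0.5 * (1 + erf(z/sqrt(2)))
erf(-1.2233) = -0.9164
CDF = 0.0418
Percentile rank = 0.0418 * 100 = 4.18

4.18


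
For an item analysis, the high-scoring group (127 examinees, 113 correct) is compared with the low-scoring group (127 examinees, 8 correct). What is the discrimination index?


p_upper = 113/127 = 0.8898
p_lower = 8/127 = 0.063
D = 0.8898 - 0.063 = 0.8268

0.8268


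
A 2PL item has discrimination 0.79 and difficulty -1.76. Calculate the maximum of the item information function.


For 2PL, max info at theta = b = -1.76
I_max = a^2 / 4 = 0.79^2 / 4
= 0.6241 / 4
I_max = 0.156

0.156


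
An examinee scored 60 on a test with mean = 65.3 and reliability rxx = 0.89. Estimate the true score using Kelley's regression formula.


T_est = rxx * X + (1 - rxx) * mean
T_est = 0.89 * 60 + 0.11 * 65.3
T_est = 53.4 + 7.183
T_est = 60.583

60.583


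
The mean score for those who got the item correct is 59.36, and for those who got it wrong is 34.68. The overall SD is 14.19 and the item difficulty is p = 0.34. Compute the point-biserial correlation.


q = 1 - p = 0.66
rpb = ((M1 - M0) / SD) * sqrt(p * q)
rpb = ((59.36 - 34.68) / 14.19) * sqrt(0.34 * 0.66)
rpb = 0.8239

0.8239


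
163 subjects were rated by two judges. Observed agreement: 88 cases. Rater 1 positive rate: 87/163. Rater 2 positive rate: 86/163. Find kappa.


P_o = 88/163 = 0.539877
P_e = (87*86 + 76*77) / 26569 = 0.501863
kappa = (P_o - P_e) / (1 - P_e)
kappa = (0.539877 - 0.501863) / (1 - 0.501863)
kappa = 0.0763

0.0763


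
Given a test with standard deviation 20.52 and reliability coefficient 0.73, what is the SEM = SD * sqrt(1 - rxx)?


SEM = SD * sqrt(1 - rxx)
SEM = 20.52 * sqrt(1 - 0.73)
SEM = 20.52 * sqrt(0.27) = 20.52 * 0.519615
SEM = 10.6625

10.6625


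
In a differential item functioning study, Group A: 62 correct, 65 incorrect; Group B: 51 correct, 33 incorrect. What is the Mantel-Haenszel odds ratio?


Odds_A = 62/65 = 0.9538
Odds_B = 51/33 = 1.5455
OR = Odds_A / Odds_B = 0.9538 / 1.5455
Exactly, OR = (62 * 33) / (65 * 51) = 2046 / 3315
OR = 0.6172

0.6172


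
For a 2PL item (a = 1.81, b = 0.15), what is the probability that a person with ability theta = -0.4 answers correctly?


a*(theta - b) = 1.81 * (-0.4 - 0.15) = -0.9955
exp(--0.9955) = 2.7061
P = 1 / (1 + 2.7061)
P = 0.2698

0.2698


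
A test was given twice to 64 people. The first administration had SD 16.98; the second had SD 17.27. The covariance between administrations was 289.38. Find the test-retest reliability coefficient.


r = cov(X,Y) / (SD_X * SD_Y)
r = 289.38 / (16.98 * 17.27)
r = 289.38 / 293.2446
r = 0.9868

0.9868


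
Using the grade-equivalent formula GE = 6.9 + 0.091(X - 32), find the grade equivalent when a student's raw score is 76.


raw - median = 76 - 32 = 44
slope * diff = 0.091 * 44 = 4.004
GE = 6.9 + 4.004
GE = 10.904

10.904


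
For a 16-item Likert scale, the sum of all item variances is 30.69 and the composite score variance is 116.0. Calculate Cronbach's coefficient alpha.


alpha = (k/(k-1)) * (1 - sum(si^2)/s_total^2)
= (16/15) * (1 - 30.69/116.0)
alpha = 0.7845

0.7845


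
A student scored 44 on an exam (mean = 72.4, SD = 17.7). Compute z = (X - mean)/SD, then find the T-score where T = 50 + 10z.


z = (X - mean) / SD = (44 - 72.4) / 17.7
z = -28.4 / 17.7
z = -1.6045
T-score = T = 50 + 10z
Carry z at full precision (z = -28.4 / 17.7) into the conversion:
T-score = 50 + 10 * (-28.4 / 17.7) = 50 + -284 / 17.7
T-score = 50 + -16.0452
T-score = 33.9548

33.9548


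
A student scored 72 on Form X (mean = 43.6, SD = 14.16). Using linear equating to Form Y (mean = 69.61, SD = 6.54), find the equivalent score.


slope = SD_Y / SD_X = 6.54 / 14.16 ~ 0.4619
intercept = mean_Y - slope * mean_X = 69.61 - (6.54 / 14.16) * 43.6 ~ 49.4727
Y = slope * X + intercept. To avoid rounding drift from the rounded slope/intercept, evaluate the equivalent form Y = mean_Y + SD_Y * (X - mean_X) / SD_X at full precision:
Y = 69.61 + 6.54 * (72 - 43.6) / 14.16
Y = 69.61 + 6.54 * 28.4 / 14.16
Y = 69.61 + 185.736 / 14.16
Y = 69.61 + 13.1169
Y = 82.7269

82.7269


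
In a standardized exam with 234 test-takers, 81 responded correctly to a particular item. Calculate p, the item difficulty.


Item difficulty p = number correct / total examinees
p = 81 / 234
p = 0.3462

0.3462


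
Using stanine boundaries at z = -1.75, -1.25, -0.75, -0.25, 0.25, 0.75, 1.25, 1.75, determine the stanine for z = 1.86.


Stanine boundaries: [-1.75, -1.25, -0.75, -0.25, 0.25, 0.75, 1.25, 1.75]
z = 1.86
Check each boundary:
  z >= -1.75 -> could be stanine 2
  z >= -1.25 -> could be stanine 3
  z >= -0.75 -> could be stanine 4
  z >= -0.25 -> could be stanine 5
  z >= 0.25 -> could be stanine 6
  z >= 0.75 -> could be stanine 7
  z >= 1.25 -> could be stanine 8
  z >= 1.75 -> could be stanine 9
Highest qualifying boundary gives stanine = 9

9


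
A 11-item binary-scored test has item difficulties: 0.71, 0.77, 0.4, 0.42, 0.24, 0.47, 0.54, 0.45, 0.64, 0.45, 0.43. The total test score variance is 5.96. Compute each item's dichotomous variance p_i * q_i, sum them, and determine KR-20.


For each item, compute p_i * q_i:
  Item 1: 0.71 * 0.29 = 0.2059
  Item 2: 0.77 * 0.23 = 0.1771
  Item 3: 0.4 * 0.6 = 0.24
  Item 4: 0.42 * 0.58 = 0.2436
  Item 5: 0.24 * 0.76 = 0.1824
  Item 6: 0.47 * 0.53 = 0.2491
  Item 7: 0.54 * 0.46 = 0.2484
  Item 8: 0.45 * 0.55 = 0.2475
  Item 9: 0.64 * 0.36 = 0.2304
  Item 10: 0.45 * 0.55 = 0.2475
  Item 11: 0.43 * 0.57 = 0.2451
Sum(p_i * q_i) = 0.2059 + 0.1771 + 0.24 + 0.2436 + 0.1824 + 0.2491 + 0.2484 + 0.2475 + 0.2304 + 0.2475 + 0.2451 = 2.517
KR-20 = (k/(k-1)) * (1 - Sum(p_i*q_i) / Var_total)
= (11/10) * (1 - 2.517/5.96)
= 1.1 * 0.5777
KR-20 = 0.6355

0.6355


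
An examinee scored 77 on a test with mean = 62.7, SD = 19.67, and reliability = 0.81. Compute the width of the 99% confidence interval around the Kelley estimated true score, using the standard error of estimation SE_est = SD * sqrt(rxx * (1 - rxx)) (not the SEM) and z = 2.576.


True score estimate = 0.81*77 + 0.19*62.7 = 74.283
SE_est = SD * sqrt(rxx * (1 - rxx)) = 19.67 * sqrt(0.81 * 0.19) = 19.67 * sqrt(0.1539) = 7.716559
CI = T_est +/- z * SE_est, so width = 2 * z * SE_est = 2 * 2.576 * 7.716559
Width = 39.7557

39.7557


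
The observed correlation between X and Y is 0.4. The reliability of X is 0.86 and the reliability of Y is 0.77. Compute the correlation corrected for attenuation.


r_corrected = rxy / sqrt(rxx * ryy)
= 0.4 / sqrt(0.86 * 0.77)
= 0.4 / sqrt(0.6622)
= 0.4 / 0.813757
r_corrected = 0.4915

0.4915


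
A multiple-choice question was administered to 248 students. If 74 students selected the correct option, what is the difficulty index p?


Item difficulty p = number correct / total examinees
p = 74 / 248
p = 0.2984

0.2984


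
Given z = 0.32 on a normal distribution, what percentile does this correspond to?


CDF(z) = 0.5 * (1 + erf(z/sqrt(2)))
erf(0.2263) = 0.251
CDF = 0.6255
Percentile rank = 0.6255 * 100 = 62.55

62.55


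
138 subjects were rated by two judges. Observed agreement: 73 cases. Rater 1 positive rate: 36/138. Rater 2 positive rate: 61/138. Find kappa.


P_o = 73/138 = 0.528986
P_e = (36*61 + 102*77) / 19044 = 0.527725
kappa = (P_o - P_e) / (1 - P_e)
kappa = (0.528986 - 0.527725) / (1 - 0.527725)
kappa = 0.0027

0.0027


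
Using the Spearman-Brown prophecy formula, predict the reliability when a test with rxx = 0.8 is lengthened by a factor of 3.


r_new = (n * rxx) / (1 + (n-1) * rxx)
r_new = (3 * 0.8) / (1 + 2 * 0.8)
r_new = 2.4 / 2.6
r_new = 0.9231

0.9231


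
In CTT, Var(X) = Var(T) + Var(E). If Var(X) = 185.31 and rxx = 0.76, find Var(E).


var_true = rxx * var_obs = 0.76 * 185.31 = 140.8356
var_error = var_obs - var_true
var_error = 185.31 - 140.8356
var_error = 44.4744

44.4744


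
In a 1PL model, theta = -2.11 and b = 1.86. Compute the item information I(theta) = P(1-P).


P = 1/(1+exp(-(-2.11-1.86))) = 0.0185
I = P*(1-P) = 0.0185 * 0.9815
I = 0.0182

0.0182


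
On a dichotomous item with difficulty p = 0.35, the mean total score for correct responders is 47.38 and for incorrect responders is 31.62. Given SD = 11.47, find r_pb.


q = 1 - p = 0.65
rpb = ((M1 - M0) / SD) * sqrt(p * q)
rpb = ((47.38 - 31.62) / 11.47) * sqrt(0.35 * 0.65)
rpb = 0.6554

0.6554


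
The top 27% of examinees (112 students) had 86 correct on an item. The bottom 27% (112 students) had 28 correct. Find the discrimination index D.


p_upper = 86/112 = 0.7679
p_lower = 28/112 = 0.25
D = 0.7679 - 0.25 = 0.5179

0.5179


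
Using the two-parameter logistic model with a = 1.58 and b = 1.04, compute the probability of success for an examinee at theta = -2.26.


a*(theta - b) = 1.58 * (-2.26 - 1.04) = -5.214
exp(--5.214) = 183.8279
P = 1 / (1 + 183.8279)
P = 0.0054

0.0054


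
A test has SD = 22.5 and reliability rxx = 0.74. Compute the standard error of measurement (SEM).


SEM = SD * sqrt(1 - rxx)
SEM = 22.5 * sqrt(1 - 0.74)
SEM = 22.5 * sqrt(0.26) = 22.5 * 0.509902
SEM = 11.4728

11.4728


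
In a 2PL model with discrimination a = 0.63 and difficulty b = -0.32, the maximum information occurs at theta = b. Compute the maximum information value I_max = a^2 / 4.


For 2PL, max info at theta = b = -0.32
I_max = a^2 / 4 = 0.63^2 / 4
= 0.3969 / 4
I_max = 0.0992

0.0992


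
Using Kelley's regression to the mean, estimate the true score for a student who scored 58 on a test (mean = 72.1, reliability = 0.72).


T_est = rxx * X + (1 - rxx) * mean
T_est = 0.72 * 58 + 0.28 * 72.1
T_est = 41.76 + 20.188
T_est = 61.948

61.948


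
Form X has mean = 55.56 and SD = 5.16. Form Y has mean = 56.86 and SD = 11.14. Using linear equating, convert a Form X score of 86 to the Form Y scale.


slope = SD_Y / SD_X = 11.14 / 5.16 ~ 2.1589
intercept = mean_Y - slope * mean_X = 56.86 - (11.14 / 5.16) * 55.56 ~ -63.0893
Y = slope * X + intercept. To avoid rounding drift from the rounded slope/intercept, evaluate the equivalent form Y = mean_Y + SD_Y * (X - mean_X) / SD_X at full precision:
Y = 56.86 + 11.14 * (86 - 55.56) / 5.16
Y = 56.86 + 11.14 * 30.44 / 5.16
Y = 56.86 + 339.1016 / 5.16
Y = 56.86 + 65.7174
Y = 122.5774

122.5774


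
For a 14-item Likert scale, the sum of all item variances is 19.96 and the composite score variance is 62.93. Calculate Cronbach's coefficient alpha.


alpha = (k/(k-1)) * (1 - sum(si^2)/s_total^2)
= (14/13) * (1 - 19.96/62.93)
alpha = 0.7353

0.7353


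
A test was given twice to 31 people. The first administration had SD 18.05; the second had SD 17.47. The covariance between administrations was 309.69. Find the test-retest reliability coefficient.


r = cov(X,Y) / (SD_X * SD_Y)
r = 309.69 / (18.05 * 17.47)
r = 309.69 / 315.3335
r = 0.9821

0.9821


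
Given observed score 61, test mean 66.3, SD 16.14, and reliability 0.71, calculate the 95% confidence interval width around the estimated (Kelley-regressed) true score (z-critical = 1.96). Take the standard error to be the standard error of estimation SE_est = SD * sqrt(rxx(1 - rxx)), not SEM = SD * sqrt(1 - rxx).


True score estimate = 0.71*61 + 0.29*66.3 = 62.537
SE_est = SD * sqrt(rxx * (1 - rxx)) = 16.14 * sqrt(0.71 * 0.29) = 16.14 * sqrt(0.2059) = 7.32372
CI = T_est +/- z * SE_est, so width = 2 * z * SE_est = 2 * 1.96 * 7.32372
Width = 28.709

28.709


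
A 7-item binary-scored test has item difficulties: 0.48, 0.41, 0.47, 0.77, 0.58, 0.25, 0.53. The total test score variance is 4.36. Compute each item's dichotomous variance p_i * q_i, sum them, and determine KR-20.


For each item, compute p_i * q_i:
  Item 1: 0.48 * 0.52 = 0.2496
  Item 2: 0.41 * 0.59 = 0.2419
  Item 3: 0.47 * 0.53 = 0.2491
  Item 4: 0.77 * 0.23 = 0.1771
  Item 5: 0.58 * 0.42 = 0.2436
  Item 6: 0.25 * 0.75 = 0.1875
  Item 7: 0.53 * 0.47 = 0.2491
Sum(p_i * q_i) = 0.2496 + 0.2419 + 0.2491 + 0.1771 + 0.2436 + 0.1875 + 0.2491 = 1.5979
KR-20 = (k/(k-1)) * (1 - Sum(p_i*q_i) / Var_total)
= (7/6) * (1 - 1.5979/4.36)
= 1.1667 * 0.6335
KR-20 = 0.7391

0.7391


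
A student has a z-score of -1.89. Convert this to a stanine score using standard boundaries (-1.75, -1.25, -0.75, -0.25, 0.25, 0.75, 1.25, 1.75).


Stanine boundaries: [-1.75, -1.25, -0.75, -0.25, 0.25, 0.75, 1.25, 1.75]
z = -1.89
Check each boundary:
  z < -1.75
  z < -1.25
  z < -0.75
  z < -0.25
  z < 0.25
  z < 0.75
  z < 1.25
  z < 1.75
Highest qualifying boundary gives stanine = 1

1


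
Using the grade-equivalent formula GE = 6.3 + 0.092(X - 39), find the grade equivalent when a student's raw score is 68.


raw - median = 68 - 39 = 29
slope * diff = 0.092 * 29 = 2.668
GE = 6.3 + 2.668
GE = 8.968

8.968


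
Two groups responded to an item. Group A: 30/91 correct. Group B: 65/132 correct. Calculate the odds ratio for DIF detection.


Odds_A = 30/61 = 0.4918
Odds_B = 65/67 = 0.9701
OR = Odds_A / Odds_B = 0.4918 / 0.9701
Exactly, OR = (30 * 67) / (61 * 65) = 2010 / 3965
OR = 0.5069

0.5069


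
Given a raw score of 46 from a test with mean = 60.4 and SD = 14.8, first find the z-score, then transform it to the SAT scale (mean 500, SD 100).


z = (X - mean) / SD = (46 - 60.4) / 14.8
z = -14.4 / 14.8
z = -0.973
SAT-scale = SAT = 500 + 100z
Carry z at full precision (z = -14.4 / 14.8) into the conversion:
SAT-scale = 500 + 100 * (-14.4 / 14.8) = 500 + -1440 / 14.8
SAT-scale = 500 + -97.2973
SAT-scale = 402.7027

402.7027


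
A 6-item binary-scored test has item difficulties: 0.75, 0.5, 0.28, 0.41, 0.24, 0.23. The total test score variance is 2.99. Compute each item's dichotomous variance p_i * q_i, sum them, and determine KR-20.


For each item, compute p_i * q_i:
  Item 1: 0.75 * 0.25 = 0.1875
  Item 2: 0.5 * 0.5 = 0.25
  Item 3: 0.28 * 0.72 = 0.2016
  Item 4: 0.41 * 0.59 = 0.2419
  Item 5: 0.24 * 0.76 = 0.1824
  Item 6: 0.23 * 0.77 = 0.1771
Sum(p_i * q_i) = 0.1875 + 0.25 + 0.2016 + 0.2419 + 0.1824 + 0.1771 = 1.2405
KR-20 = (k/(k-1)) * (1 - Sum(p_i*q_i) / Var_total)
= (6/5) * (1 - 1.2405/2.99)
= 1.2 * 0.5851
KR-20 = 0.7021

0.7021


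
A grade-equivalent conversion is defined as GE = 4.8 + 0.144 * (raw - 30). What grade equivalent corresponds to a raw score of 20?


raw - median = 20 - 30 = -10
slope * diff = 0.144 * -10 = -1.44
GE = 4.8 + -1.44
GE = 3.36

3.36


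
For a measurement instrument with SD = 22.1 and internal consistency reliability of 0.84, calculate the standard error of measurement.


SEM = SD * sqrt(1 - rxx)
SEM = 22.1 * sqrt(1 - 0.84)
SEM = 22.1 * sqrt(0.16) = 22.1 * 0.4
SEM = 8.84

8.84


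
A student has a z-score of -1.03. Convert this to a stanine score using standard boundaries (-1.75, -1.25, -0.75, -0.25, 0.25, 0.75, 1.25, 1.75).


Stanine boundaries: [-1.75, -1.25, -0.75, -0.25, 0.25, 0.75, 1.25, 1.75]
z = -1.03
Check each boundary:
  z >= -1.75 -> could be stanine 2
  z >= -1.25 -> could be stanine 3
  z < -0.75
  z < -0.25
  z < 0.25
  z < 0.75
  z < 1.25
  z < 1.75
Highest qualifying boundary gives stanine = 3

3


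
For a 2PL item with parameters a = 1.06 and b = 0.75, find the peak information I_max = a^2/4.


For 2PL, max info at theta = b = 0.75
I_max = a^2 / 4 = 1.06^2 / 4
= 1.1236 / 4
I_max = 0.2809

0.2809


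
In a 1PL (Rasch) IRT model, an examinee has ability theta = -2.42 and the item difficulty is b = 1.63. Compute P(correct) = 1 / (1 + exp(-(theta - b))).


theta - b = -2.42 - 1.63 = -4.05
exp(-(theta - b)) = exp(4.05) = 57.3975
P = 1 / (1 + 57.3975)
P = 0.0171

0.0171


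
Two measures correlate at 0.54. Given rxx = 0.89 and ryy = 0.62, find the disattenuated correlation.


r_corrected = rxy / sqrt(rxx * ryy)
= 0.54 / sqrt(0.89 * 0.62)
= 0.54 / sqrt(0.5518)
= 0.54 / 0.742832
r_corrected = 0.7269

0.7269


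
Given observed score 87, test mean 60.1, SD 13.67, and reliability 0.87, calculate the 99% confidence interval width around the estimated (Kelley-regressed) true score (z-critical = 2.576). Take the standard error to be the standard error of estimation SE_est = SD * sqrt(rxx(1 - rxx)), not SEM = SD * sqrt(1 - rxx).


True score estimate = 0.87*87 + 0.13*60.1 = 83.503
SE_est = SD * sqrt(rxx * (1 - rxx)) = 13.67 * sqrt(0.87 * 0.13) = 13.67 * sqrt(0.1131) = 4.597268
CI = T_est +/- z * SE_est, so width = 2 * z * SE_est = 2 * 2.576 * 4.597268
Width = 23.6851

23.6851


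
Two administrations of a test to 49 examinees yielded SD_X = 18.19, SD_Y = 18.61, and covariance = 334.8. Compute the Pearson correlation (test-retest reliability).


r = cov(X,Y) / (SD_X * SD_Y)
r = 334.8 / (18.19 * 18.61)
r = 334.8 / 338.5159
r = 0.989

0.989


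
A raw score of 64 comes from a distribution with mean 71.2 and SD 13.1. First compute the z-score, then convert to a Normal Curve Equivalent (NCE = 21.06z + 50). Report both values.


z = (X - mean) / SD = (64 - 71.2) / 13.1
z = -7.2 / 13.1
z = -0.5496
NCE = NCE = 21.06z + 50
Carry z at full precision (z = -7.2 / 13.1) into the conversion:
NCE = 21.06 * (-7.2 / 13.1) + 50 = -151.632 / 13.1 + 50
NCE = -11.575 + 50
NCE = 38.425

38.425


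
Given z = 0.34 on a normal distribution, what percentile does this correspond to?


CDF(z) = 0.5 * (1 + erf(z/sqrt(2)))
erf(0.2404) = 0.2661
CDF = 0.6331
Percentile rank = 0.6331 * 100 = 63.31

63.31


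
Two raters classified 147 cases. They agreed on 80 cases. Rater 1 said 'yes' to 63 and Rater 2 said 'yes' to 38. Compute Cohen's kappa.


P_o = 80/147 = 0.544218
P_e = (63*38 + 84*109) / 21609 = 0.5345
kappa = (P_o - P_e) / (1 - P_e)
kappa = (0.544218 - 0.5345) / (1 - 0.5345)
kappa = 0.0209

0.0209


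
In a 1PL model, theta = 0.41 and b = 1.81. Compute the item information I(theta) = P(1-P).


P = 1/(1+exp(-(0.41-1.81))) = 0.1978
I = P*(1-P) = 0.1978 * 0.8022
I = 0.1587

0.1587


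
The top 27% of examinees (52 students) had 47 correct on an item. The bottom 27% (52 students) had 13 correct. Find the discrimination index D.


p_upper = 47/52 = 0.9038
p_lower = 13/52 = 0.25
D = 0.9038 - 0.25 = 0.6538

0.6538


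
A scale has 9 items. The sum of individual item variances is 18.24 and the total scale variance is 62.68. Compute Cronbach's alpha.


alpha = (k/(k-1)) * (1 - sum(si^2)/s_total^2)
= (9/8) * (1 - 18.24/62.68)
alpha = 0.7976

0.7976


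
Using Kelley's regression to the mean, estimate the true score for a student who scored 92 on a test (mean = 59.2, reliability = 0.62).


T_est = rxx * X + (1 - rxx) * mean
T_est = 0.62 * 92 + 0.38 * 59.2
T_est = 57.04 + 22.496
T_est = 79.536

79.536


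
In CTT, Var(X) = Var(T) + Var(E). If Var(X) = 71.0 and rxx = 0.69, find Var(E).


var_true = rxx * var_obs = 0.69 * 71.0 = 48.99
var_error = var_obs - var_true
var_error = 71.0 - 48.99
var_error = 22.01

22.01


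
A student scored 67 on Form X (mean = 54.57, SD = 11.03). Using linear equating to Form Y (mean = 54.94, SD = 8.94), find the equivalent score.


slope = SD_Y / SD_X = 8.94 / 11.03 ~ 0.8105
intercept = mean_Y - slope * mean_X = 54.94 - (8.94 / 11.03) * 54.57 ~ 10.7101
Y = slope * X + intercept. To avoid rounding drift from the rounded slope/intercept, evaluate the equivalent form Y = mean_Y + SD_Y * (X - mean_X) / SD_X at full precision:
Y = 54.94 + 8.94 * (67 - 54.57) / 11.03
Y = 54.94 + 8.94 * 12.43 / 11.03
Y = 54.94 + 111.1242 / 11.03
Y = 54.94 + 10.0747
Y = 65.0147

65.0147


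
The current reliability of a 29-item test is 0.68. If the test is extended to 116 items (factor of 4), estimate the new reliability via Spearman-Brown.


r_new = (n * rxx) / (1 + (n-1) * rxx)
r_new = (4 * 0.68) / (1 + 3 * 0.68)
r_new = 2.72 / 3.04
r_new = 0.8947

0.8947


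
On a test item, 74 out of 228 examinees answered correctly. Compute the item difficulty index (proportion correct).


Item difficulty p = number correct / total examinees
p = 74 / 228
p = 0.3246

0.3246


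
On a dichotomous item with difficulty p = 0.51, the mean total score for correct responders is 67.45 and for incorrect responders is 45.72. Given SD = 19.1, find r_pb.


q = 1 - p = 0.49
rpb = ((M1 - M0) / SD) * sqrt(p * q)
rpb = ((67.45 - 45.72) / 19.1) * sqrt(0.51 * 0.49)
rpb = 0.5687

0.5687


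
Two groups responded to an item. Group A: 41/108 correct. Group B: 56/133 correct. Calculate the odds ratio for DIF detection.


Odds_A = 41/67 = 0.6119
Odds_B = 56/77 = 0.7273
OR = Odds_A / Odds_B = 0.6119 / 0.7273
Exactly, OR = (41 * 77) / (67 * 56) = 3157 / 3752
OR = 0.8414

0.8414
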